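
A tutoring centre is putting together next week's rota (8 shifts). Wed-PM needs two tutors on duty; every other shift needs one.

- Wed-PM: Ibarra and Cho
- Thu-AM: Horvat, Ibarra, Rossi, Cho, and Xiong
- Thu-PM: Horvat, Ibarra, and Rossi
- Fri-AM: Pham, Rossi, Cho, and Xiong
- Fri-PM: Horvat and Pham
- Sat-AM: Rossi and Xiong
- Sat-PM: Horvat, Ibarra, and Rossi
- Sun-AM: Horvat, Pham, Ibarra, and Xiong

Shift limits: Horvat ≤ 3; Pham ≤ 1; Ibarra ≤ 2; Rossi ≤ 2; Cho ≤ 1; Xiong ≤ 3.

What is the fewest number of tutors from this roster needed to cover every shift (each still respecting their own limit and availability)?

9 slots to fill and no one can take more than 3, so at least ⌈9/3⌉ = 3 tutors are needed.
Any 3 tutors together have capacity at most 3+3+2 = 8 < 9 slots, so 3 can never suffice.
Horvat, Ibarra, Cho, and Xiong alone can cover everything: Wed-PM→Ibarra+Cho, Thu-AM→Xiong, Thu-PM→Horvat, Fri-AM→Xiong, Fri-PM→Horvat, Sat-AM→Xiong, Sat-PM→Horvat, Sun-AM→Ibarra.

4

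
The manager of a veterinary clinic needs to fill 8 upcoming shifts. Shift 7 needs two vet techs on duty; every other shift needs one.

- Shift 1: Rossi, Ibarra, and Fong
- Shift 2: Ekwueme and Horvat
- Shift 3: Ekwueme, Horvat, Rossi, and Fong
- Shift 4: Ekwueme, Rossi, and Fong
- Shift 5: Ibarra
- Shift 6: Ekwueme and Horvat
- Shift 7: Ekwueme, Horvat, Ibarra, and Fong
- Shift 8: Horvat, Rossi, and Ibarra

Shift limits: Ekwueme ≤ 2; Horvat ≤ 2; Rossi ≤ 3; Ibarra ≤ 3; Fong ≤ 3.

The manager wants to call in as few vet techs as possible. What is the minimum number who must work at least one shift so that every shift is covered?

4

9 slots to fill and no one can take more than 3, so at least ⌈9/3⌉ = 3 vet techs are needed.
No set of 3 vet techs can cover every shift (each such set leaves at least one shift with no one available or exceeds a cap).
Ekwueme, Horvat, Rossi, and Ibarra alone can cover everything: Shift 1→Rossi, Shift 2→Ekwueme, Shift 3→Rossi, Shift 4→Ekwueme, Shift 5→Ibarra, Shift 6→Horvat, Shift 7→Horvat+Ibarra, Shift 8→Rossi.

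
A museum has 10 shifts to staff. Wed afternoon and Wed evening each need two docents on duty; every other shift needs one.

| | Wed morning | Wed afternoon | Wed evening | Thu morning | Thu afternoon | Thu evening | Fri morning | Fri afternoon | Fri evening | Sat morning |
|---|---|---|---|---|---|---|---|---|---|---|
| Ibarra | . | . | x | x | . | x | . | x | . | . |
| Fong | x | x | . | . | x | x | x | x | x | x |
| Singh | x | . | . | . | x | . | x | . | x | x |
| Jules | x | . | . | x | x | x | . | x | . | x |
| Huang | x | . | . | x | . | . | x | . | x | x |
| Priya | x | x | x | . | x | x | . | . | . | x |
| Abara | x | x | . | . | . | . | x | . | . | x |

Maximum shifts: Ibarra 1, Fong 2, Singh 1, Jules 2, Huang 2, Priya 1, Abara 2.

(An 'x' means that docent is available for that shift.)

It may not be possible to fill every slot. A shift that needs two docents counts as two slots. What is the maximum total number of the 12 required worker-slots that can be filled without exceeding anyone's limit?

Total capacity across all docents is 1+2+1+2+2+1+2 = 11, and 12 slots are needed, so at most 11 can be filled.
An assignment achieving 11: Wed morning→Huang, Wed afternoon→Fong+Abara, Wed evening→Ibarra+Priya, Thu morning→Jules, Thu afternoon→Jules, Fri morning→Huang, Fri afternoon→Fong, Fri evening→Singh, Sat morning→Abara.
Loads: Ibarra 1/1, Fong 2/2, Singh 1/1, Jules 2/2, Huang 2/2, Priya 1/1, Abara 2/2.

11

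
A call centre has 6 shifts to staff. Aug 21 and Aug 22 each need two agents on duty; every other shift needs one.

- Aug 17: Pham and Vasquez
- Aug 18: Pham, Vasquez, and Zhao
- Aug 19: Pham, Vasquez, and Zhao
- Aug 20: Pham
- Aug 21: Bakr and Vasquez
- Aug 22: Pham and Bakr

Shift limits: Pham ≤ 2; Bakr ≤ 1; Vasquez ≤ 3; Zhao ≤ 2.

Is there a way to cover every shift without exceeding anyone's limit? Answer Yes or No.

No

Total capacity is 8 and 8 slots are needed, so capacity alone doesn't rule it out.
Shifts {Aug 21, Aug 22} need 4 worker-slots in total, but the agents available for any of those shifts (Pham, Bakr, and Vasquez) can supply at most 3 among them. So no valid schedule exists.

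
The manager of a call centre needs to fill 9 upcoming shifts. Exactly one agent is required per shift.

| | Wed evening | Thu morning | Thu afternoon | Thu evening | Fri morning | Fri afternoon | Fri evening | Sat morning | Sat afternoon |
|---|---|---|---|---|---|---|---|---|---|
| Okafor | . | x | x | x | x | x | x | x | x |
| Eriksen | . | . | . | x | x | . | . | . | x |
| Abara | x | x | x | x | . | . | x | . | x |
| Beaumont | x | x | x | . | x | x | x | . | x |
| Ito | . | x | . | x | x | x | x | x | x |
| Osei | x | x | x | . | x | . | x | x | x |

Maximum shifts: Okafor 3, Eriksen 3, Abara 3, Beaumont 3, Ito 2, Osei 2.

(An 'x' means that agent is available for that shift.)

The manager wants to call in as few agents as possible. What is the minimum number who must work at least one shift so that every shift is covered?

3

9 slots to fill and no one can take more than 3, so at least ⌈9/3⌉ = 3 agents are needed.
Okafor, Eriksen, and Abara alone can cover everything: Wed evening→Abara, Thu morning→Okafor, Thu afternoon→Abara, Thu evening→Eriksen, Fri morning→Eriksen, Fri afternoon→Okafor, Fri evening→Abara, Sat morning→Okafor, Sat afternoon→Eriksen.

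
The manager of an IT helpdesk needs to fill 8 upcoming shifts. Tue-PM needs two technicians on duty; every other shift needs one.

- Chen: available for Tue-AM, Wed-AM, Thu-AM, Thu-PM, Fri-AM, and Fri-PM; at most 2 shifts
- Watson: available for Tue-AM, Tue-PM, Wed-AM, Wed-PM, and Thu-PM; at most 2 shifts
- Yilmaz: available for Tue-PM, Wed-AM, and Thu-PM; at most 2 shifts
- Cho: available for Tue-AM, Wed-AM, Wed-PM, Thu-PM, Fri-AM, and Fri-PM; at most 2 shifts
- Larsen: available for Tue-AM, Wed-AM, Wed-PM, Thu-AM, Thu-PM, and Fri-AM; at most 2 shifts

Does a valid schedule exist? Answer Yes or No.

Yes

Tue-PM can only be covered by Watson and Yilmaz, so that assignment is forced.
One valid schedule: Tue-AM→Cho, Tue-PM→Watson+Yilmaz, Wed-AM→Yilmaz, Wed-PM→Watson, Thu-AM→Chen, Thu-PM→Larsen, Fri-AM→Cho, Fri-PM→Chen.
Loads: Chen 2/2, Watson 2/2, Yilmaz 2/2, Cho 2/2, Larsen 1/2 — all within limits.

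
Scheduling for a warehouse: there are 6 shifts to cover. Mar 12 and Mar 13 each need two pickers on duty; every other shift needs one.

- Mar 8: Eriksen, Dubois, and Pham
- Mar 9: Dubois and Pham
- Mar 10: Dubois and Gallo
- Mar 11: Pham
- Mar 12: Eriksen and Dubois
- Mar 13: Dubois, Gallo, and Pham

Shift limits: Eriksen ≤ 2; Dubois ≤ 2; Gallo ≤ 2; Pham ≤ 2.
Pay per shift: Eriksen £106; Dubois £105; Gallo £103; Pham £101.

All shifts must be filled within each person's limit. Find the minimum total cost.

Mar 11 can only be covered by Pham, so that assignment is forced.
Mar 12 can only be covered by Eriksen and Dubois, so that assignment is forced.
Picking the cheapest available picker for each shift independently would cost £821, but that ignores the shift limits.
An optimal schedule: Mar 8→Eriksen, Mar 9→Dubois, Mar 10→Gallo, Mar 11→Pham, Mar 12→Eriksen+Dubois, Mar 13→Gallo+Pham.
Total: 106 + 105 + 103 + 101 + 106 + 105 + 103 + 101 = £830.

£830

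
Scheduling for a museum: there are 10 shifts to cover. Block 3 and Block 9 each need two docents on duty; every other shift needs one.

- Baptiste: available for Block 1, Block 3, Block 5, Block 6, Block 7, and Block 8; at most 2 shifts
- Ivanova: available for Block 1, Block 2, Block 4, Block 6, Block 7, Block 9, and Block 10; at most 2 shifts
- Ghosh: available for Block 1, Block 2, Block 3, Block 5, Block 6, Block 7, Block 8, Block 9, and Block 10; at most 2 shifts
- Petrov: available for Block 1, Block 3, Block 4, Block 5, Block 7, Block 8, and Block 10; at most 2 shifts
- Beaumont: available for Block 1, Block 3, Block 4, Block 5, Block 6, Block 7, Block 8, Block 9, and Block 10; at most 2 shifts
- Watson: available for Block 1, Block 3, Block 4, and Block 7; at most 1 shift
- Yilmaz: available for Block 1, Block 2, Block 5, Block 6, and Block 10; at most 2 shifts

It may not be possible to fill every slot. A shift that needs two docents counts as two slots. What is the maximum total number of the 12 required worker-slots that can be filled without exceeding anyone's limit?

12

Total capacity across all docents is 2+2+2+2+2+1+2 = 13, and 12 slots are needed, so at most 12 can be filled.
An assignment achieving 12: Block 1→Yilmaz, Block 2→Ivanova, Block 3→Baptiste+Ghosh, Block 4→Petrov, Block 5→Petrov, Block 6→Beaumont, Block 7→Watson, Block 8→Baptiste, Block 9→Ivanova+Ghosh, Block 10→Beaumont.
Loads: Baptiste 2/2, Ivanova 2/2, Ghosh 2/2, Petrov 2/2, Beaumont 2/2, Watson 1/1, Yilmaz 1/2.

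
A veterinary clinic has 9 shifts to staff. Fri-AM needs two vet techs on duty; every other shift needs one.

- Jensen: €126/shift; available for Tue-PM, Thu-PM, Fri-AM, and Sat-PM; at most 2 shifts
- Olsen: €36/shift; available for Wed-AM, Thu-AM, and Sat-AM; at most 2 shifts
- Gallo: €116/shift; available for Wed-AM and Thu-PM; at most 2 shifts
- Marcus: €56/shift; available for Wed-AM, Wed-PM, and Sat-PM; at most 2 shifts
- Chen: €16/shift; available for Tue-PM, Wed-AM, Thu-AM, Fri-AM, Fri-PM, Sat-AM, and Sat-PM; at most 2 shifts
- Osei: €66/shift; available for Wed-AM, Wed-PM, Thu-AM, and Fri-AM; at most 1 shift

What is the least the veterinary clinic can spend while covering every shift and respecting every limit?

Fri-PM can only be covered by Chen, so that assignment is forced.
Picking the cheapest available vet tech for each shift independently would cost €350, but that ignores the shift limits.
An optimal schedule: Tue-PM→Chen, Wed-AM→Gallo, Wed-PM→Marcus, Thu-AM→Olsen, Thu-PM→Gallo, Fri-AM→Osei+Jensen, Fri-PM→Chen, Sat-AM→Olsen, Sat-PM→Marcus.
Total: 16 + 116 + 56 + 36 + 116 + 66 + 126 + 16 + 36 + 56 = €640.

€640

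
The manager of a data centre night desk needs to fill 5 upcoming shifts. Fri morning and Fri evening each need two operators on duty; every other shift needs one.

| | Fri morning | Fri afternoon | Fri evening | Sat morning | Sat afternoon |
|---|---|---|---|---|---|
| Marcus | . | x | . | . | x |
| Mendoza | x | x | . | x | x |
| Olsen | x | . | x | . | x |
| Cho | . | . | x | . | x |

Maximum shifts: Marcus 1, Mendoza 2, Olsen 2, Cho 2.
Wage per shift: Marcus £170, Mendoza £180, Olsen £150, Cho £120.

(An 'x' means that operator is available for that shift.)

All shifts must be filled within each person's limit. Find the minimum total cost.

£1070

Fri morning can only be covered by Mendoza and Olsen, so that assignment is forced.
Fri evening can only be covered by Olsen and Cho, so that assignment is forced.
Sat morning can only be covered by Mendoza, so that assignment is forced.
Picking the cheapest available operator for each shift independently would cost £1070, and that bound is achievable.
An optimal schedule: Fri morning→Mendoza+Olsen, Fri afternoon→Marcus, Fri evening→Olsen+Cho, Sat morning→Mendoza, Sat afternoon→Cho.
Total: 180 + 150 + 170 + 150 + 120 + 180 + 120 = £1070.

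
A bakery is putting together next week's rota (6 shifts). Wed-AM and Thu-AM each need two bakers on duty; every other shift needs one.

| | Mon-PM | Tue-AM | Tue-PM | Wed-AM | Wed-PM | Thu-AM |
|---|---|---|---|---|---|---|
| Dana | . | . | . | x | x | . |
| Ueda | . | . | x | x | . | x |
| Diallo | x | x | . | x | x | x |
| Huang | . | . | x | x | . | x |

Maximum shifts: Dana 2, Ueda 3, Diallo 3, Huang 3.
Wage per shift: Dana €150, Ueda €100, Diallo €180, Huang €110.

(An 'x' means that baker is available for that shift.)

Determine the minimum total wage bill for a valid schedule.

Mon-PM can only be covered by Diallo, so that assignment is forced.
Tue-AM can only be covered by Diallo, so that assignment is forced.
Picking the cheapest available baker for each shift independently would cost €1030, and that bound is achievable.
An optimal schedule: Mon-PM→Diallo, Tue-AM→Diallo, Tue-PM→Ueda, Wed-AM→Ueda+Huang, Wed-PM→Dana, Thu-AM→Ueda+Huang.
Total: 180 + 180 + 100 + 100 + 110 + 150 + 100 + 110 = €1030.

€1030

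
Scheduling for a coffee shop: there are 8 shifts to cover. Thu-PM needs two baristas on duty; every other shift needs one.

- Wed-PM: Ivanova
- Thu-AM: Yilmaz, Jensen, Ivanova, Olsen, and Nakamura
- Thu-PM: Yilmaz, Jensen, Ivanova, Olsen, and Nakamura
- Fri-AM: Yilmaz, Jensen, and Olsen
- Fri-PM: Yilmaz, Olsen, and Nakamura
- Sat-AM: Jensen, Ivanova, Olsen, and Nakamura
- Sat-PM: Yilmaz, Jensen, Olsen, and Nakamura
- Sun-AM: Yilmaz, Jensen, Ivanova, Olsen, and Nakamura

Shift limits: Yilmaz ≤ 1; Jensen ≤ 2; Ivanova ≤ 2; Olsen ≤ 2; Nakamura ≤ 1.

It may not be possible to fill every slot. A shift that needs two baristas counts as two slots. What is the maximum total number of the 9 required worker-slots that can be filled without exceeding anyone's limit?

Total capacity across all baristas is 1+2+2+2+1 = 8, and 9 slots are needed, so at most 8 can be filled.
An assignment achieving 8: Wed-PM→Ivanova, Thu-AM→Ivanova, Thu-PM→Olsen+Nakamura, Fri-AM→Yilmaz, Fri-PM→Olsen, Sat-AM→Jensen, Sat-PM→Jensen.
Loads: Yilmaz 1/1, Jensen 2/2, Ivanova 2/2, Olsen 2/2, Nakamura 1/1.

8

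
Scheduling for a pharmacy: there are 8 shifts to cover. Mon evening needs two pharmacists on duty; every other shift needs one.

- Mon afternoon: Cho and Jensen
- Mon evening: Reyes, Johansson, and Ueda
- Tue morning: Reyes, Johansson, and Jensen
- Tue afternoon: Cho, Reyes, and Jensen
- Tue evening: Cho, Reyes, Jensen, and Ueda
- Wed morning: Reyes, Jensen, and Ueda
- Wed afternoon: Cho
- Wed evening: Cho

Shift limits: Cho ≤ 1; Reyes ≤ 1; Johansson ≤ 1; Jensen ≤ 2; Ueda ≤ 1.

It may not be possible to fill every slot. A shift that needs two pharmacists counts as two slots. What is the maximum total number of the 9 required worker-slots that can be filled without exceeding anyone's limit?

6

Total capacity across all pharmacists is 1+1+1+2+1 = 6, and 9 slots are needed, so at most 6 can be filled.
An assignment achieving 6: Mon afternoon→Jensen, Mon evening→Reyes+Johansson, Tue morning→Jensen, Wed morning→Ueda, Wed afternoon→Cho.
Loads: Cho 1/1, Reyes 1/1, Johansson 1/1, Jensen 2/2, Ueda 1/1.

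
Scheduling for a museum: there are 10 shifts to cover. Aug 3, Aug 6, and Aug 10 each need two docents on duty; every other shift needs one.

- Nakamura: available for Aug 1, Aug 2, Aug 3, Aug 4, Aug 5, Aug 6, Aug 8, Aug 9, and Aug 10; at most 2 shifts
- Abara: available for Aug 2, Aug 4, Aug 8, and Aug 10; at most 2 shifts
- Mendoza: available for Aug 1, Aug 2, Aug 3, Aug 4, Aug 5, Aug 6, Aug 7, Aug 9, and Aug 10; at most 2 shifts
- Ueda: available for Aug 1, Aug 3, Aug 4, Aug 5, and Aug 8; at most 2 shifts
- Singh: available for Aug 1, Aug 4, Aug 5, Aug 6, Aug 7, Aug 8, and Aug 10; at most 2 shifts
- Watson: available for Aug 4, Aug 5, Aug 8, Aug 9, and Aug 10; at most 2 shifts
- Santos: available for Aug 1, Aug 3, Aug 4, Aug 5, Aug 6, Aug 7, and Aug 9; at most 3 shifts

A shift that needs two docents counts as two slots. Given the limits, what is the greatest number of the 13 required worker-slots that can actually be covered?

13

Total capacity across all docents is 2+2+2+2+2+2+3 = 15, and 13 slots are needed, so at most 13 can be filled.
An assignment achieving 13: Aug 1→Ueda, Aug 2→Nakamura, Aug 3→Nakamura+Mendoza, Aug 4→Watson, Aug 5→Ueda, Aug 6→Singh+Santos, Aug 7→Mendoza, Aug 8→Abara, Aug 9→Watson, Aug 10→Abara+Singh.
Loads: Nakamura 2/2, Abara 2/2, Mendoza 2/2, Ueda 2/2, Singh 2/2, Watson 2/2, Santos 1/3.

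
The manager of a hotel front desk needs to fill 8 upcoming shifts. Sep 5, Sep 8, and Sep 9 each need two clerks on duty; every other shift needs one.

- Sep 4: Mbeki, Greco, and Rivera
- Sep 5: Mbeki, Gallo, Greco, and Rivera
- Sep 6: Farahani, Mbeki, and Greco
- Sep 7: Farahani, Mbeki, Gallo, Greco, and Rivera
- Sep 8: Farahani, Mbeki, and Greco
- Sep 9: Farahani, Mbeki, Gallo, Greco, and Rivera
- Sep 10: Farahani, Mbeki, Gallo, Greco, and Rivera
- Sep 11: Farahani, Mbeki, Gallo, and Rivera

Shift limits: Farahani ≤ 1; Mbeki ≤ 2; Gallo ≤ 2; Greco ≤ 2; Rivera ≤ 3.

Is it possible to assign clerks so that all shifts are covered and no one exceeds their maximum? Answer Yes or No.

No

Total capacity is 1+2+2+2+3 = 10 but 11 worker-slots are needed — infeasible.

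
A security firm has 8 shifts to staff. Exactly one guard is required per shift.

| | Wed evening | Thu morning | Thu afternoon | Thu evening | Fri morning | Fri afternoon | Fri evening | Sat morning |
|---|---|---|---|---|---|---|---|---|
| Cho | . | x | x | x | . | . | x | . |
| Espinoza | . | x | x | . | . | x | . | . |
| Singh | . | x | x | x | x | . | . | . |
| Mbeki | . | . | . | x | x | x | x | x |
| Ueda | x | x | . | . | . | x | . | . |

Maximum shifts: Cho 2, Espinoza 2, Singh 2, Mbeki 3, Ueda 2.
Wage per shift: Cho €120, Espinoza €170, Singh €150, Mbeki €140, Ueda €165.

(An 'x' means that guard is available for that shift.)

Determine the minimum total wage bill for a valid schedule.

Wed evening can only be covered by Ueda, so that assignment is forced.
Sat morning can only be covered by Mbeki, so that assignment is forced.
Picking the cheapest available guard for each shift independently would cost €1065, but that ignores the shift limits.
An optimal schedule: Wed evening→Ueda, Thu morning→Singh, Thu afternoon→Cho, Thu evening→Singh, Fri morning→Mbeki, Fri afternoon→Mbeki, Fri evening→Cho, Sat morning→Mbeki.
Total: 165 + 150 + 120 + 150 + 140 + 140 + 120 + 140 = €1125.

€1125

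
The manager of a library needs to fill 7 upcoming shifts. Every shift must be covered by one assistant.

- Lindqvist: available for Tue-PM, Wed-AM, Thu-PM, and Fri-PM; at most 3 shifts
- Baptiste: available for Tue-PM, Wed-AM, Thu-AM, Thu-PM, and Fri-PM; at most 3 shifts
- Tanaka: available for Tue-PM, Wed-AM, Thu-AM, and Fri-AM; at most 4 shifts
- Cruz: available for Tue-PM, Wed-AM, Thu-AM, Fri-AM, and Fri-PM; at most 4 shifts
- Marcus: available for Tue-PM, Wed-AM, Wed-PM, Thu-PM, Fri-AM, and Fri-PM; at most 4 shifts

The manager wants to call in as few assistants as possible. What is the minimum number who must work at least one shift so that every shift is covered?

2

7 slots to fill and no one can take more than 4, so at least ⌈7/4⌉ = 2 assistants are needed.
Baptiste and Marcus alone can cover everything: Tue-PM→Baptiste, Wed-AM→Baptiste, Wed-PM→Marcus, Thu-AM→Baptiste, Thu-PM→Marcus, Fri-AM→Marcus, Fri-PM→Marcus.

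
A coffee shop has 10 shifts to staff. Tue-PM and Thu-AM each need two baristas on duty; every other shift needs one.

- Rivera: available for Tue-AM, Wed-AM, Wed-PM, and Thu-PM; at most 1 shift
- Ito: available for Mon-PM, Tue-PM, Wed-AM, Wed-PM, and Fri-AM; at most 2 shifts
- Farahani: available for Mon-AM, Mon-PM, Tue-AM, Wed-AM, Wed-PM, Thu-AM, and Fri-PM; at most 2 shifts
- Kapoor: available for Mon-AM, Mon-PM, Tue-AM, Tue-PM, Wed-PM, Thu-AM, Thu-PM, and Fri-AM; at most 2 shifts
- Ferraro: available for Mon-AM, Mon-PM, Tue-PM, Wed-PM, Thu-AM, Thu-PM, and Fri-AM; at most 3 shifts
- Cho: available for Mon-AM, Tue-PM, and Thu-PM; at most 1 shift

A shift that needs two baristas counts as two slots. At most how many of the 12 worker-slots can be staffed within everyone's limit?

Total capacity across all baristas is 1+2+2+2+3+1 = 11, and 12 slots are needed, so at most 11 can be filled.
An assignment achieving 11: Mon-AM→Kapoor, Mon-PM→Ferraro, Tue-AM→Rivera, Tue-PM→Ferraro+Cho, Wed-AM→Ito, Thu-AM→Farahani+Kapoor, Thu-PM→Ferraro, Fri-AM→Ito, Fri-PM→Farahani.
Loads: Rivera 1/1, Ito 2/2, Farahani 2/2, Kapoor 2/2, Ferraro 3/3, Cho 1/1.

11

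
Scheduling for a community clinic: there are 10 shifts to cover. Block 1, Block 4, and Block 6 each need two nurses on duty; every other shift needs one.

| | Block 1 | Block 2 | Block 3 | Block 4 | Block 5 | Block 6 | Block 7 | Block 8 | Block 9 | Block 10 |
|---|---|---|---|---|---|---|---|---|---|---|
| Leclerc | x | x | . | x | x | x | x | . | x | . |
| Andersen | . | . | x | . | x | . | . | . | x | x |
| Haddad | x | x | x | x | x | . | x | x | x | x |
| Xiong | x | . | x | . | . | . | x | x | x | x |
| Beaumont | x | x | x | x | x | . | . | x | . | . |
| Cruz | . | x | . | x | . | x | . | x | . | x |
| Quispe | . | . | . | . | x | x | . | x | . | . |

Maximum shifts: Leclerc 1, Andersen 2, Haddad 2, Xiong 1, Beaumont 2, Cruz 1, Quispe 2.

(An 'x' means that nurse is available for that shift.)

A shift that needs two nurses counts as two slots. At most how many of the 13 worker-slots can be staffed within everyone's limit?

11

Total capacity across all nurses is 1+2+2+1+2+1+2 = 11, and 13 slots are needed, so at most 11 can be filled.
An assignment achieving 11: Block 1→Haddad+Xiong, Block 2→Beaumont, Block 3→Andersen, Block 4→Beaumont, Block 5→Quispe, Block 6→Leclerc+Cruz, Block 7→Haddad, Block 8→Quispe, Block 9→Andersen.
Loads: Leclerc 1/1, Andersen 2/2, Haddad 2/2, Xiong 1/1, Beaumont 2/2, Cruz 1/1, Quispe 2/2.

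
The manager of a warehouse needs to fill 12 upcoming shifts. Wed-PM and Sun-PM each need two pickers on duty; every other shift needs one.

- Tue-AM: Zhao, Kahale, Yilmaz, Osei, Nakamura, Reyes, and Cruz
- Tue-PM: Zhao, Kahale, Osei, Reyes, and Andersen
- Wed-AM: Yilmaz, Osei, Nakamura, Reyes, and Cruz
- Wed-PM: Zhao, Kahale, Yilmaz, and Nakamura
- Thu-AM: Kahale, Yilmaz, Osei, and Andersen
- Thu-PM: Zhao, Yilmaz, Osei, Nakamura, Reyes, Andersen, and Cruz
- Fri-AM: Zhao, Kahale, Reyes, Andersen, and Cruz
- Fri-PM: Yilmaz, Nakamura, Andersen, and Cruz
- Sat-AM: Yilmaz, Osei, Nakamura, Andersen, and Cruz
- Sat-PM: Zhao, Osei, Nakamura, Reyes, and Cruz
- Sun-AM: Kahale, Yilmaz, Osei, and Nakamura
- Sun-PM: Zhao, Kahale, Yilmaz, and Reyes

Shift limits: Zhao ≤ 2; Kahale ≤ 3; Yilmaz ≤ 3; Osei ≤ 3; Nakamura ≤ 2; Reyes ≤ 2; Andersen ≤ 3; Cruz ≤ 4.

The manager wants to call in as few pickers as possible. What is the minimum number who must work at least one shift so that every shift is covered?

5

14 slots to fill and no one can take more than 4, so at least ⌈14/4⌉ = 4 pickers are needed.
Any 4 pickers together have capacity at most 4+3+3+3 = 13 < 14 slots, so 4 can never suffice.
Zhao, Kahale, Yilmaz, Osei, and Andersen alone can cover everything: Tue-AM→Osei, Tue-PM→Andersen, Wed-AM→Yilmaz, Wed-PM→Zhao+Kahale, Thu-AM→Andersen, Thu-PM→Andersen, Fri-AM→Kahale, Fri-PM→Yilmaz, Sat-AM→Osei, Sat-PM→Zhao, Sun-AM→Osei, Sun-PM→Kahale+Yilmaz.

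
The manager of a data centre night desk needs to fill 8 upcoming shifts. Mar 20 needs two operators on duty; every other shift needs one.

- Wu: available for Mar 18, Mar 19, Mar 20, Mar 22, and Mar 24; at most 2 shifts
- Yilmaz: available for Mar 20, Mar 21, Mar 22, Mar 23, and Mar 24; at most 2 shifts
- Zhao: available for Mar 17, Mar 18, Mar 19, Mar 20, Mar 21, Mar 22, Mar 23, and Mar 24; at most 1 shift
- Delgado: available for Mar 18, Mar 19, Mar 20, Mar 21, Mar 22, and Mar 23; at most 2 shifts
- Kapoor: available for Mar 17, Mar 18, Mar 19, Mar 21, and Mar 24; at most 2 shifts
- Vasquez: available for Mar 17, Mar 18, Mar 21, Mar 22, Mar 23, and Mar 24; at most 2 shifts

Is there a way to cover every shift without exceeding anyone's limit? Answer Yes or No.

Yes

One valid schedule: Mar 17→Zhao, Mar 18→Wu, Mar 19→Wu, Mar 20→Yilmaz+Delgado, Mar 21→Delgado, Mar 22→Vasquez, Mar 23→Yilmaz, Mar 24→Kapoor.
Loads: Wu 2/2, Yilmaz 2/2, Zhao 1/1, Delgado 2/2, Kapoor 1/2, Vasquez 1/2 — all within limits.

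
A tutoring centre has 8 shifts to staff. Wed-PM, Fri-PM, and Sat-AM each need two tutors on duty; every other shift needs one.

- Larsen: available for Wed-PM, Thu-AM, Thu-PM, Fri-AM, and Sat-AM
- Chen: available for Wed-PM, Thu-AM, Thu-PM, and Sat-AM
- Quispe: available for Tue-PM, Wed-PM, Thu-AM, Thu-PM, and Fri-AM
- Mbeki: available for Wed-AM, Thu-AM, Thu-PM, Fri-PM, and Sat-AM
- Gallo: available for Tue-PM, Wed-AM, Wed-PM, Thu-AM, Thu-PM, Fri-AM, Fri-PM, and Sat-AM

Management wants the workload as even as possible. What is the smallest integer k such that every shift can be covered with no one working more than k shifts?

3

With 5 tutors and 11 worker-slots to fill, someone must work at least ⌈11/5⌉ = 3 shifts, so k ≥ 3.
k = 3 works: Tue-PM→Quispe, Wed-AM→Mbeki, Wed-PM→Chen+Quispe, Thu-AM→Larsen, Thu-PM→Larsen, Fri-AM→Larsen, Fri-PM→Mbeki+Gallo, Sat-AM→Chen+Mbeki.
Loads: Larsen 3, Chen 2, Quispe 2, Mbeki 3, Gallo 1 — all ≤ 3.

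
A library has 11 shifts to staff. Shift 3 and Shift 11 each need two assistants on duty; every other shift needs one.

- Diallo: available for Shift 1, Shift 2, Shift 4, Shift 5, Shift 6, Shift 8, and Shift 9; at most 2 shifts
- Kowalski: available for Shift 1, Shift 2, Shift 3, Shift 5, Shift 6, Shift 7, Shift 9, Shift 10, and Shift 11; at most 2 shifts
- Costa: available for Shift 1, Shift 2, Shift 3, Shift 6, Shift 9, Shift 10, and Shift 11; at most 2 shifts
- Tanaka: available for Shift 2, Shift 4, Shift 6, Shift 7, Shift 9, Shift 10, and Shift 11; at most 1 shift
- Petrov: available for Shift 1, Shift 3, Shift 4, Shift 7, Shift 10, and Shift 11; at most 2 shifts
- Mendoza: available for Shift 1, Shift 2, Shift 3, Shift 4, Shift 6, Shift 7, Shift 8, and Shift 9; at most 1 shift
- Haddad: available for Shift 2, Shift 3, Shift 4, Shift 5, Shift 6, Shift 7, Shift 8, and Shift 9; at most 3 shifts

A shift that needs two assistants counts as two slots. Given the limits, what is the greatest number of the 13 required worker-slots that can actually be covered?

13

Total capacity across all assistants is 2+2+2+1+2+1+3 = 13, and 13 slots are needed, so at most 13 can be filled.
An assignment achieving 13: Shift 1→Costa, Shift 2→Haddad, Shift 3→Petrov+Mendoza, Shift 4→Tanaka, Shift 5→Diallo, Shift 6→Haddad, Shift 7→Petrov, Shift 8→Diallo, Shift 9→Haddad, Shift 10→Kowalski, Shift 11→Kowalski+Costa.
Loads: Diallo 2/2, Kowalski 2/2, Costa 2/2, Tanaka 1/1, Petrov 2/2, Mendoza 1/1, Haddad 3/3.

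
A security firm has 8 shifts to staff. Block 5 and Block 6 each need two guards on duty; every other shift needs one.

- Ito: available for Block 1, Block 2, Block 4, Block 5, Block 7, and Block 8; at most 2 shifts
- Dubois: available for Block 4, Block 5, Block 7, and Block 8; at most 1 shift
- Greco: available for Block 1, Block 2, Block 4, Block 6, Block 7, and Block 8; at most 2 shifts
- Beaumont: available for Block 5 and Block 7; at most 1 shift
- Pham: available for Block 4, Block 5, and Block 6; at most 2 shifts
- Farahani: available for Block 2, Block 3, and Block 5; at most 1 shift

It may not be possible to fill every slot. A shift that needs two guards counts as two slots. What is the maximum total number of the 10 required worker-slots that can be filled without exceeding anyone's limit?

9

Total capacity across all guards is 2+1+2+1+2+1 = 9, and 10 slots are needed, so at most 9 can be filled.
An assignment achieving 9: Block 1→Ito, Block 2→Ito, Block 3→Farahani, Block 4→Greco, Block 5→Pham, Block 6→Greco+Pham, Block 7→Beaumont, Block 8→Dubois.
Loads: Ito 2/2, Dubois 1/1, Greco 2/2, Beaumont 1/1, Pham 2/2, Farahani 1/1.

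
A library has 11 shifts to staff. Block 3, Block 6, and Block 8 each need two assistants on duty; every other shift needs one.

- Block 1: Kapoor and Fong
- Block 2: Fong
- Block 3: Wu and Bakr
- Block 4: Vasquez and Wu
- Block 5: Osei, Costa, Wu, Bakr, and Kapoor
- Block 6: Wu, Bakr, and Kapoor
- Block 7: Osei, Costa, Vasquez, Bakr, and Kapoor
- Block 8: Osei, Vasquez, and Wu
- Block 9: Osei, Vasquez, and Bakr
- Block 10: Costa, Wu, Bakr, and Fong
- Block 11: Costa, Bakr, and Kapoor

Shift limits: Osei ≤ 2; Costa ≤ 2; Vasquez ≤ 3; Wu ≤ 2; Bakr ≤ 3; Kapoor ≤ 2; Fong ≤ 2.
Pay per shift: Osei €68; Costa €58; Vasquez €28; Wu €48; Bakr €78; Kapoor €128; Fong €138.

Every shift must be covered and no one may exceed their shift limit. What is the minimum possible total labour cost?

€932

Block 2 can only be covered by Fong, so that assignment is forced.
Block 3 can only be covered by Wu and Bakr, so that assignment is forced.
Picking the cheapest available assistant for each shift independently would cost €832, but that ignores the shift limits.
An optimal schedule: Block 1→Kapoor, Block 2→Fong, Block 3→Wu+Bakr, Block 4→Vasquez, Block 5→Bakr, Block 6→Wu+Bakr, Block 7→Vasquez, Block 8→Osei+Vasquez, Block 9→Osei, Block 10→Costa, Block 11→Costa.
Total: 128 + 138 + 48 + 78 + 28 + 78 + 48 + 78 + 28 + 68 + 28 + 68 + 58 + 58 = €932.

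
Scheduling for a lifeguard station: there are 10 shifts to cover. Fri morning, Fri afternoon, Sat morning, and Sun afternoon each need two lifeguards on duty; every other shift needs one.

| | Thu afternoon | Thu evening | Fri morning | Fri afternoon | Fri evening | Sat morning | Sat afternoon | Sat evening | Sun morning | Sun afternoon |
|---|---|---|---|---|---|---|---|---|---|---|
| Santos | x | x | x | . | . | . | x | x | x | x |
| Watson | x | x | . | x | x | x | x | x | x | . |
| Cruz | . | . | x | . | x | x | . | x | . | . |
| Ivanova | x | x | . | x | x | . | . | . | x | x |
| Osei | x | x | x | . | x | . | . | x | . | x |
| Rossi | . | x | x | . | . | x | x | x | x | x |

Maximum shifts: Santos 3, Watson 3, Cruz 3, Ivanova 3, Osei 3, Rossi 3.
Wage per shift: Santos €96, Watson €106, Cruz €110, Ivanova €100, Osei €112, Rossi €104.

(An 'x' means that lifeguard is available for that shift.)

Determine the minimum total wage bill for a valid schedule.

€1438

Fri afternoon can only be covered by Watson and Ivanova, so that assignment is forced.
Picking the cheapest available lifeguard for each shift independently would cost €1392, but that ignores the shift limits.
An optimal schedule: Thu afternoon→Santos, Thu evening→Watson, Fri morning→Rossi+Cruz, Fri afternoon→Ivanova+Watson, Fri evening→Ivanova, Sat morning→Rossi+Watson, Sat afternoon→Santos, Sat evening→Cruz, Sun morning→Santos, Sun afternoon→Ivanova+Rossi.
Total: 96 + 106 + 104 + 110 + 100 + 106 + 100 + 104 + 106 + 96 + 110 + 96 + 100 + 104 = €1438.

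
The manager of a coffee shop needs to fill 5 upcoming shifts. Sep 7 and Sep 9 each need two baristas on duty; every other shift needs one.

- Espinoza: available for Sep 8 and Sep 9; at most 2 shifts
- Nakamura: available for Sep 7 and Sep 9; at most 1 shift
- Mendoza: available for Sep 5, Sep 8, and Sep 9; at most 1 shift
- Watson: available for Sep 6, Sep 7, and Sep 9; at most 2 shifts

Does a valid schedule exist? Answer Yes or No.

Shifts {Sep 5, Sep 6, Sep 7, Sep 9} need 6 worker-slots in total, but the baristas available for any of those shifts (Espinoza, Nakamura, Mendoza, and Watson) can supply at most 5 among them. So no valid schedule exists.

No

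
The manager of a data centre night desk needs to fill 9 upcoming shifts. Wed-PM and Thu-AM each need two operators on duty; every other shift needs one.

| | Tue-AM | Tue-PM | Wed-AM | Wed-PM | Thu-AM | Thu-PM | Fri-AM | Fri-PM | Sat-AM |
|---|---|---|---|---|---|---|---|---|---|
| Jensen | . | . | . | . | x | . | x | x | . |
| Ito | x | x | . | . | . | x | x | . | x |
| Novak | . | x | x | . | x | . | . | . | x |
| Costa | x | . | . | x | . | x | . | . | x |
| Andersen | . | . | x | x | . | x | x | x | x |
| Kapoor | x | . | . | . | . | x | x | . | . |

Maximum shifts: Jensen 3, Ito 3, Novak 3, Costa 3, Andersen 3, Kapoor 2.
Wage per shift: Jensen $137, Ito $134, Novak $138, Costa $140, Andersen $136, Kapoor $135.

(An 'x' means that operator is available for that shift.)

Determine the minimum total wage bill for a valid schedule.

$1495

Wed-PM can only be covered by Costa and Andersen, so that assignment is forced.
Thu-AM can only be covered by Jensen and Novak, so that assignment is forced.
Picking the cheapest available operator for each shift independently would cost $1493, but that ignores the shift limits.
An optimal schedule: Tue-AM→Ito, Tue-PM→Ito, Wed-AM→Andersen, Wed-PM→Andersen+Costa, Thu-AM→Jensen+Novak, Thu-PM→Kapoor, Fri-AM→Kapoor, Fri-PM→Andersen, Sat-AM→Ito.
Total: 134 + 134 + 136 + 136 + 140 + 137 + 138 + 135 + 135 + 136 + 134 = $1495.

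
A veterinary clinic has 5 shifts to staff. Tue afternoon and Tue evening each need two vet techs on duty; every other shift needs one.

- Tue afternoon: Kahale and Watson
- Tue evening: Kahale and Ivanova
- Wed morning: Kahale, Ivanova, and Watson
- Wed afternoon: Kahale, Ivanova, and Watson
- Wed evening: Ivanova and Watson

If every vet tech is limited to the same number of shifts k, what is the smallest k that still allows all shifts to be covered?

3

With 3 vet techs and 7 worker-slots to fill, someone must work at least ⌈7/3⌉ = 3 shifts, so k ≥ 3.
k = 3 works: Tue afternoon→Kahale+Watson, Tue evening→Kahale+Ivanova, Wed morning→Kahale, Wed afternoon→Ivanova, Wed evening→Ivanova.
Loads: Kahale 3, Ivanova 3, Watson 1 — all ≤ 3.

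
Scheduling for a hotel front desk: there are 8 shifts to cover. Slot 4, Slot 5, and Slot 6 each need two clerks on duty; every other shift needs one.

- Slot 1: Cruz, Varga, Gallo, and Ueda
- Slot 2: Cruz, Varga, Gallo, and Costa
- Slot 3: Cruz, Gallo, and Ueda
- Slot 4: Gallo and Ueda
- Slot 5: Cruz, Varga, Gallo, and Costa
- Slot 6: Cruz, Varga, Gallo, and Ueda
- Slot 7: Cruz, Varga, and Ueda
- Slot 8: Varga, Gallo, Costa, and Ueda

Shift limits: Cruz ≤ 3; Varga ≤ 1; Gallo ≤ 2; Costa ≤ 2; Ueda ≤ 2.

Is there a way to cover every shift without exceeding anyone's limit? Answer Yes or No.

No

Total capacity is 3+1+2+2+2 = 10 but 11 worker-slots are needed — infeasible.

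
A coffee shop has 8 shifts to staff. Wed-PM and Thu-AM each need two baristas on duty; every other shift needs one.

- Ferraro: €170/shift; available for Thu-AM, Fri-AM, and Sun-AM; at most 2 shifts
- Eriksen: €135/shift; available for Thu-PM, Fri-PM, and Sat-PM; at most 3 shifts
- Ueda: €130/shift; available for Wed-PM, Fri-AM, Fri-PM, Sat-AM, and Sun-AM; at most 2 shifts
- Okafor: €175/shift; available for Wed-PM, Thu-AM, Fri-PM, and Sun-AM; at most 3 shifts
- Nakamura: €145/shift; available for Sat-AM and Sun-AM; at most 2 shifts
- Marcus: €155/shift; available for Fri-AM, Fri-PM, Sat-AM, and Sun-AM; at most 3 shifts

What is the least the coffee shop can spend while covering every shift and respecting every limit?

Wed-PM can only be covered by Ueda and Okafor, so that assignment is forced.
Thu-AM can only be covered by Ferraro and Okafor, so that assignment is forced.
Thu-PM can only be covered by Eriksen, so that assignment is forced.
Picking the cheapest available barista for each shift independently would cost €1440, but that ignores the shift limits.
An optimal schedule: Wed-PM→Ueda+Okafor, Thu-AM→Ferraro+Okafor, Thu-PM→Eriksen, Fri-AM→Ueda, Fri-PM→Eriksen, Sat-AM→Nakamura, Sat-PM→Eriksen, Sun-AM→Nakamura.
Total: 130 + 175 + 170 + 175 + 135 + 130 + 135 + 145 + 135 + 145 = €1475.

€1475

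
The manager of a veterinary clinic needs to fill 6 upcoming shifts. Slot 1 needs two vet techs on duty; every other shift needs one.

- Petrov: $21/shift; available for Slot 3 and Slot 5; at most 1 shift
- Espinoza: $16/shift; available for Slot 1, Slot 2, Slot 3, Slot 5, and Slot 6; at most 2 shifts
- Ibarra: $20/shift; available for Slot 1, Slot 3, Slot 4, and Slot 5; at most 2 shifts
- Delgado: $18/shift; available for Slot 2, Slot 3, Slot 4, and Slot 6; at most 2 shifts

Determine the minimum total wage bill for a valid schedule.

Slot 1 can only be covered by Espinoza and Ibarra, so that assignment is forced.
Picking the cheapest available vet tech for each shift independently would cost $118, but that ignores the shift limits.
An optimal schedule: Slot 1→Espinoza+Ibarra, Slot 2→Espinoza, Slot 3→Delgado, Slot 4→Ibarra, Slot 5→Petrov, Slot 6→Delgado.
Total: 16 + 20 + 16 + 18 + 20 + 21 + 18 = $129.

$129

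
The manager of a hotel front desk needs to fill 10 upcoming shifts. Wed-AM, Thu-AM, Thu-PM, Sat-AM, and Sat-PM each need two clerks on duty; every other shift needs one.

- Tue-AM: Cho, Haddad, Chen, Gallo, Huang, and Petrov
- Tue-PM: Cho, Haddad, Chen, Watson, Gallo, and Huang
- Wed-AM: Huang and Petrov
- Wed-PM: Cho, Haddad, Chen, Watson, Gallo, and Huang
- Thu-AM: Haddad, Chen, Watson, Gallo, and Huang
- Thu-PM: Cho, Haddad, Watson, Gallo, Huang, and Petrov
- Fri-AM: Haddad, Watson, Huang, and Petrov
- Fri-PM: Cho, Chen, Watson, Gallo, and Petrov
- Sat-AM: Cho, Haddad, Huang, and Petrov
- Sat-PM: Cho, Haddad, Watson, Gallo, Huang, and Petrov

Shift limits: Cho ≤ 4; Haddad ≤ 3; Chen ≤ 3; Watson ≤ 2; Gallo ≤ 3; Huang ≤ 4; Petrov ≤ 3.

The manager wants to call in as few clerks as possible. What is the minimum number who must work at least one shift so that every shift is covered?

5

15 slots to fill and no one can take more than 4, so at least ⌈15/4⌉ = 4 clerks are needed.
Any 4 clerks together have capacity at most 4+4+3+3 = 14 < 15 slots, so 4 can never suffice.
Cho, Haddad, Chen, Huang, and Petrov alone can cover everything: Tue-AM→Cho, Tue-PM→Cho, Wed-AM→Huang+Petrov, Wed-PM→Cho, Thu-AM→Haddad+Chen, Thu-PM→Haddad+Huang, Fri-AM→Haddad, Fri-PM→Cho, Sat-AM→Huang+Petrov, Sat-PM→Huang+Petrov.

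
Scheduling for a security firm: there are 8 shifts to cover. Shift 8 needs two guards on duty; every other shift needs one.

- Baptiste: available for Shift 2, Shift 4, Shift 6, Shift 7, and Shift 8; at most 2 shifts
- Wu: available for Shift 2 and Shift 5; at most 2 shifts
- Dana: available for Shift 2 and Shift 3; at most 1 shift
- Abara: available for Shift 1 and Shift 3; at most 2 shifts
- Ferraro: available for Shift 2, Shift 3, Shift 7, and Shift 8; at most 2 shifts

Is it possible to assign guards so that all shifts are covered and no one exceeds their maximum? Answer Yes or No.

No

Total capacity is 9 and 9 slots are needed, so capacity alone doesn't rule it out.
Shifts {Shift 4, Shift 6, Shift 8} need 4 worker-slots in total, but the guards available for any of those shifts (Baptiste and Ferraro) can supply at most 3 among them. So no valid schedule exists.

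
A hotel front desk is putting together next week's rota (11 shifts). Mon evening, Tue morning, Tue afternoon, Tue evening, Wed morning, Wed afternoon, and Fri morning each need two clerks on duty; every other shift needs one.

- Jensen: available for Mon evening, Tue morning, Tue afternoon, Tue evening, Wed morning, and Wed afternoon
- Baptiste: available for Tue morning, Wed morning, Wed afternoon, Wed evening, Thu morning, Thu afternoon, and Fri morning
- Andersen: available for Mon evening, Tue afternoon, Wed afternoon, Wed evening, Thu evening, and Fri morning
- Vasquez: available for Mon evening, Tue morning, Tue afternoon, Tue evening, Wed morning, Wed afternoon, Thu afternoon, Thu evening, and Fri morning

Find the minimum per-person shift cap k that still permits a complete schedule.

With 4 clerks and 18 worker-slots to fill, someone must work at least ⌈18/4⌉ = 5 shifts, so k ≥ 5.
k = 5 works: Mon evening→Jensen+Andersen, Tue morning→Jensen+Baptiste, Tue afternoon→Jensen+Andersen, Tue evening→Jensen+Vasquez, Wed morning→Jensen+Baptiste, Wed afternoon→Andersen+Vasquez, Wed evening→Baptiste, Thu morning→Baptiste, Thu afternoon→Baptiste, Thu evening→Andersen, Fri morning→Andersen+Vasquez.
Loads: Jensen 5, Baptiste 5, Andersen 5, Vasquez 3 — all ≤ 5.

5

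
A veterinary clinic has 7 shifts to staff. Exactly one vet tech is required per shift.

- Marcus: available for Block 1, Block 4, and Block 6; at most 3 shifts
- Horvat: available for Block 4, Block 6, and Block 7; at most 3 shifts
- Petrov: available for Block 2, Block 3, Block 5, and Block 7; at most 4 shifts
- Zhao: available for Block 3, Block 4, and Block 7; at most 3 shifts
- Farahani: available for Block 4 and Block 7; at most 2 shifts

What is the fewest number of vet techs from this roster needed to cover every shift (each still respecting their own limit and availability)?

7 slots to fill and no one can take more than 4, so at least ⌈7/4⌉ = 2 vet techs are needed.
Marcus and Petrov alone can cover everything: Block 1→Marcus, Block 2→Petrov, Block 3→Petrov, Block 4→Marcus, Block 5→Petrov, Block 6→Marcus, Block 7→Petrov.

2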